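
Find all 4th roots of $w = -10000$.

|w| = 10000, arg(w) = 180°
Root modulus = 10000^(1/4) = 10
Root arguments: θ_k = (180° + 360°k)/4 for k = 0, 1, ..., 3
Roots: 5*sqrt(2) + 5*sqrt(2)i, -5*sqrt(2) + 5*sqrt(2)i, -5*sqrt(2) - 5*sqrt(2)i, 5*sqrt(2) - 5*sqrt(2)i


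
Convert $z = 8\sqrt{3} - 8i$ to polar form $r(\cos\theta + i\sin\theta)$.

r = |z| = sqrt(a^2 + b^2) = sqrt((8*sqrt(3))^2 + (-8)^2) = sqrt(192 + 64) = sqrt(256) = 16
θ = arctan(b/a) = arctan(-8/13.8564) (quadrant-adjusted) = 330°
z = 16(cos 330° + i sin 330°)


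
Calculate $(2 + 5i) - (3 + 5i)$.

(2 - 3) + (5 - 5)i = -1


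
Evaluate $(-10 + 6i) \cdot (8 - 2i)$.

(a1*a2 - b1*b2) + (a1*b2 + b1*a2)i
= (-80 - (-12)) + (20 + 48)i
= -68 + 68i


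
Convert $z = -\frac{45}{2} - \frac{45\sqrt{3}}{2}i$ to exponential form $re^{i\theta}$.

r = |z| = sqrt((-45/2)^2 + (-45*sqrt(3)/2)^2) = sqrt(2025/4 + 6075/4) = sqrt(2025) = 45
θ = arctan(b/a) = arctan(-38.9711/-22.5) (quadrant-adjusted) = 240° = 4π/3
z = 45e^(i*4π/3)


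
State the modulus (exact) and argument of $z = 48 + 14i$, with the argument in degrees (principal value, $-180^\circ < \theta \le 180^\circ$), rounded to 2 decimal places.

|z| = sqrt(48^2 + 14^2) = 50
arg(z) = arctan(b/a) = arctan(14/48) (quadrant-adjusted) = 16.26°


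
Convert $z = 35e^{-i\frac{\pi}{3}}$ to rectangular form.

a = r cos θ = 35 * 1/2 = 35/2
b = r sin θ = 35 * -sqrt(3)/2 = -35*sqrt(3)/2
z = 35/2 - (35*sqrt(3)/2)i


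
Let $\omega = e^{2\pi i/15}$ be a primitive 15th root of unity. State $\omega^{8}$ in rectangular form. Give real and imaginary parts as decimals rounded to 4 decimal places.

ω^8 = e^(2πi·8/15) = e^(i·16π/15)
= cos(16π/15) + i sin(16π/15)
= -0.9781 - 0.2079i


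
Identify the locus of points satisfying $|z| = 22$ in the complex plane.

|z| = 22 means sqrt(x^2 + y^2) = 22
This is a circle of radius 22 centered at the origin


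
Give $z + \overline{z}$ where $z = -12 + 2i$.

z + conjugate(z) = (a + bi) + (a - bi) = 2a
= 2 * (-12) = -24


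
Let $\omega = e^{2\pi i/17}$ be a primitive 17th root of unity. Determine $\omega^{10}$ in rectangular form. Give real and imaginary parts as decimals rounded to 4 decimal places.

ω^10 = e^(2πi·10/17) = e^(i·20π/17)
= cos(20π/17) + i sin(20π/17)
= -0.8502 - 0.5264i


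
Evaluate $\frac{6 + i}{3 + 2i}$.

Multiply numerator and denominator by conjugate (3 - 2i):
= (6 + i)(3 - 2i) / (3^2 + 2^2)
= (20 - 9i) / 13
= 20/13 - (9/13)i


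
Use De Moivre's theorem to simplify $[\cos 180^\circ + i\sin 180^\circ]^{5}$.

By De Moivre: z^n = r^n(cos(nθ) + i sin(nθ))
= 1^5(cos(5*180°) + i sin(5*180°))
= 1(cos 180° + i sin 180°)
= -1


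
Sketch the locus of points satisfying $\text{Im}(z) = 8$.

Im(z) = y where z = x + yi; the equation y = 8 is satisfied by all points with that y-coordinate
Locus: Horizontal line y = 8


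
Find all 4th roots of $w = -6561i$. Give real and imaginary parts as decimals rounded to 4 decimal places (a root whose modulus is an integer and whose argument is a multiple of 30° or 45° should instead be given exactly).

|w| = 6561, arg(w) = 270°
Root modulus = 6561^(1/4) = 9
Root arguments: θ_k = (270° + 360°k)/4 for k = 0, 1, ..., 3
Compute each root as (root modulus)(cos θ_k + i sin θ_k) using full-precision intermediates, then round to 4 decimal places.
Roots: 3.4442 + 8.3149i, -8.3149 + 3.4442i, -3.4442 - 8.3149i, 8.3149 - 3.4442i


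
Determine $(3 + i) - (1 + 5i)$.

(3 - 1) + (1 - 5)i = 2 - 4i


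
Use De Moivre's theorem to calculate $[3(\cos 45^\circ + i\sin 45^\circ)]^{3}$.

By De Moivre: z^n = r^n(cos(nθ) + i sin(nθ))
= 3^3(cos(3*45°) + i sin(3*45°))
= 27(cos 135° + i sin 135°)
= -27*sqrt(2)/2 + (27*sqrt(2)/2)i


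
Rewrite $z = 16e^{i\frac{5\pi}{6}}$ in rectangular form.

a = r cos θ = 16 * -sqrt(3)/2 = -8*sqrt(3)
b = r sin θ = 16 * 1/2 = 8
z = -8*sqrt(3) + 8i


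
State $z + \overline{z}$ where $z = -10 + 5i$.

z + conjugate(z) = (a + bi) + (a - bi) = 2a
= 2 * (-10) = -20


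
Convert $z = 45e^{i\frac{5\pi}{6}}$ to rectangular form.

a = r cos θ = 45 * -sqrt(3)/2 = -45*sqrt(3)/2
b = r sin θ = 45 * 1/2 = 45/2
z = -45*sqrt(3)/2 + (45/2)i


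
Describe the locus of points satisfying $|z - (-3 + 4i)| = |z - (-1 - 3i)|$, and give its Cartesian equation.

|z - z1| = |z - z2| means z is equidistant from z1 and z2,
i.e. the perpendicular bisector of the segment from (-3, 4) to (-1, -3) (midpoint (-2, 1/2)).
With z = x + yi, square both sides:
(x - (-3))^2 + (y - 4)^2 = (x - (-1))^2 + (y - (-3))^2
The x^2 and y^2 terms cancel: 4x + (-14)y = 10 - 25 = -15
Simplify: 4x - 14y = -15
Locus: Perpendicular bisector of the segment from (-3, 4) to (-1, -3): the line 4x - 14y = -15


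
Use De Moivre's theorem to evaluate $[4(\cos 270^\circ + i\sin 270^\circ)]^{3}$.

By De Moivre: z^n = r^n(cos(nθ) + i sin(nθ))
= 4^3(cos(3*270°) + i sin(3*270°))
= 64(cos 90° + i sin 90°)
= 64i


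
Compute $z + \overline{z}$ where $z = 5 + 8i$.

z + conjugate(z) = (a + bi) + (a - bi) = 2a
= 2 * 5 = 10


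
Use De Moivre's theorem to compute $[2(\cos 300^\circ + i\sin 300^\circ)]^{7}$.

By De Moivre: z^n = r^n(cos(nθ) + i sin(nθ))
= 2^7(cos(7*300°) + i sin(7*300°))
= 128(cos 300° + i sin 300°)
= 64 - 64*sqrt(3)i


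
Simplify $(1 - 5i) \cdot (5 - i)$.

(a1*a2 - b1*b2) + (a1*b2 + b1*a2)i
= (5 - 5) + (-1 + (-25))i
= -26i


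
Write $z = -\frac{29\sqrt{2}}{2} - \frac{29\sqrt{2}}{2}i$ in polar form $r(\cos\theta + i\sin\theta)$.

r = |z| = sqrt(a^2 + b^2) = sqrt((-29*sqrt(2)/2)^2 + (-29*sqrt(2)/2)^2) = sqrt(841/2 + 841/2) = sqrt(841) = 29
θ = arctan(b/a) = arctan(-20.5061/-20.5061) (quadrant-adjusted) = 225°
z = 29(cos 225° + i sin 225°)


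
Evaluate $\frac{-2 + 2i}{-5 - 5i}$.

Multiply numerator and denominator by conjugate (-5 + 5i):
= (-2 + 2i)(-5 + 5i) / ((-5)^2 + (-5)^2)
= (-20i) / 50
Divide through by 10: (-2i) / 5
= 0 - (2/5)i


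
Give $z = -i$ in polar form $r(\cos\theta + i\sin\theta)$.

r = |z| = sqrt(a^2 + b^2) = sqrt((0)^2 + (-1)^2) = sqrt(0 + 1) = sqrt(1) = 1
a = 0 and b < 0, so z lies on the negative imaginary axis: θ = 270°
z = 1(cos 270° + i sin 270°)


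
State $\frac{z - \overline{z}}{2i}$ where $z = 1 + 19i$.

z - conjugate(z) = 2bi
(z - conjugate(z))/(2i) = 2bi/(2i) = b = 19


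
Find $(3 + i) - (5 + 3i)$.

(3 - 5) + (1 - 3)i = -2 - 2i


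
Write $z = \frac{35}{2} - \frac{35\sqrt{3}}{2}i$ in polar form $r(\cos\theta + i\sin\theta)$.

r = |z| = sqrt(a^2 + b^2) = sqrt((35/2)^2 + (-35*sqrt(3)/2)^2) = sqrt(1225/4 + 3675/4) = sqrt(1225) = 35
θ = arctan(b/a) = arctan(-30.3109/17.5) (quadrant-adjusted) = 300°
z = 35(cos 300° + i sin 300°)


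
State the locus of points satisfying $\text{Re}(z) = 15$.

Re(z) = x where z = x + yi; the equation x = 15 is satisfied by all points with that x-coordinate
Locus: Vertical line x = 15


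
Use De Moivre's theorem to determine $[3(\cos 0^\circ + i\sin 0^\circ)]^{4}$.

By De Moivre: z^n = r^n(cos(nθ) + i sin(nθ))
= 3^4(cos(4*0°) + i sin(4*0°))
= 81(cos 0° + i sin 0°)
= 81


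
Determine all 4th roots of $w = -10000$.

|w| = 10000, arg(w) = 180°
Root modulus = 10000^(1/4) = 10
Root arguments: θ_k = (180° + 360°k)/4 for k = 0, 1, ..., 3
Roots: 5*sqrt(2) + 5*sqrt(2)i, -5*sqrt(2) + 5*sqrt(2)i, -5*sqrt(2) - 5*sqrt(2)i, 5*sqrt(2) - 5*sqrt(2)i


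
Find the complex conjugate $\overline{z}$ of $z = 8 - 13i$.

If z = a + bi, then conjugate(z) = a - bi
conjugate(8 - 13i) = 8 + 13i


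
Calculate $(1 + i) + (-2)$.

(1 + (-2)) + (1 + 0)i = -1 + i


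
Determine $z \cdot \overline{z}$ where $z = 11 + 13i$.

z * conjugate(z) = |z|^2 = a^2 + b^2
= 11^2 + 13^2 = 290


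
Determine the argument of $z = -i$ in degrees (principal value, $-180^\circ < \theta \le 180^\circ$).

a = 0 and b < 0, so z lies on the negative imaginary axis: θ = -90°


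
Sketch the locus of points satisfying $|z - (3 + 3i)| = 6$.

|z - z0| = r describes a circle centered at z0 with radius r
Here z0 = 3 + 3i and r = 6
Locus: Circle centered at (3, 3) with radius 6


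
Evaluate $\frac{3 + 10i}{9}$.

Divisor is real, so divide each part by 9:
= 1/3 + (10/9)i


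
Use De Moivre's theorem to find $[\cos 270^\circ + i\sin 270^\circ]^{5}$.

By De Moivre: z^n = r^n(cos(nθ) + i sin(nθ))
= 1^5(cos(5*270°) + i sin(5*270°))
= 1(cos 270° + i sin 270°)
= -i


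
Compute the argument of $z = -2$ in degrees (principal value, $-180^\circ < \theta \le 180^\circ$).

b = 0 and a < 0, so z lies on the negative real axis: θ = 180°


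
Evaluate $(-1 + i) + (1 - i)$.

(-1 + 1) + (1 + (-1))i = 0


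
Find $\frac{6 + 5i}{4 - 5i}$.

Multiply numerator and denominator by conjugate (4 + 5i):
= (6 + 5i)(4 + 5i) / (4^2 + (-5)^2)
= (-1 + 50i) / 41
= -1/41 + (50/41)i


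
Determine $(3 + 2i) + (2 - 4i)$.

(3 + 2) + (2 + (-4))i = 5 - 2i


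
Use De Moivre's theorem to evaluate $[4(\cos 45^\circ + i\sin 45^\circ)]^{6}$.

By De Moivre: z^n = r^n(cos(nθ) + i sin(nθ))
= 4^6(cos(6*45°) + i sin(6*45°))
= 4096(cos 270° + i sin 270°)
= -4096i


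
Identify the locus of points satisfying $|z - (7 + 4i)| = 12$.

|z - z0| = r describes a circle centered at z0 with radius r
Here z0 = 7 + 4i and r = 12
Locus: Circle centered at (7, 4) with radius 12


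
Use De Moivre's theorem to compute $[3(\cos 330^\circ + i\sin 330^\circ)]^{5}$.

By De Moivre: z^n = r^n(cos(nθ) + i sin(nθ))
= 3^5(cos(5*330°) + i sin(5*330°))
= 243(cos 210° + i sin 210°)
= -243*sqrt(3)/2 - (243/2)i


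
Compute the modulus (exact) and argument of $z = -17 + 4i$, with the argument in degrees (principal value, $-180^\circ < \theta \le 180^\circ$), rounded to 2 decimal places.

|z| = sqrt((-17)^2 + 4^2) = sqrt(305)
arg(z) = arctan(b/a) = arctan(4/-17) (quadrant-adjusted) = 166.76°


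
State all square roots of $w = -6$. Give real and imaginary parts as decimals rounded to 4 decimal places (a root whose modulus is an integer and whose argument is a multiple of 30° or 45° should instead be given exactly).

|w| = 6, arg(w) = 180°
Root modulus = 6^(1/2) ≈ 2.449490
Root arguments: θ_k = (180° + 360°k)/2 for k = 0, 1, ..., 1
Compute each root as (root modulus)(cos θ_k + i sin θ_k) using full-precision intermediates, then round to 4 decimal places.
Roots: 2.4495i, -2.4495i


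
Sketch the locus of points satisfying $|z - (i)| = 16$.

|z - z0| = r describes a circle centered at z0 with radius r
Here z0 = i and r = 16
Locus: Circle centered at (0, 1) with radius 16


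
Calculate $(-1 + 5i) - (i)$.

(-1 - 0) + (5 - 1)i = -1 + 4i


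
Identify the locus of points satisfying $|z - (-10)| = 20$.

|z - z0| = r describes a circle centered at z0 with radius r
Here z0 = -10 and r = 20
Locus: Circle centered at (-10, 0) with radius 20


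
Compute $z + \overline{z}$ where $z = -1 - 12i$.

z + conjugate(z) = (a + bi) + (a - bi) = 2a
= 2 * (-1) = -2


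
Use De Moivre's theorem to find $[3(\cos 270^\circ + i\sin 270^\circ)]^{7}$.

By De Moivre: z^n = r^n(cos(nθ) + i sin(nθ))
= 3^7(cos(7*270°) + i sin(7*270°))
= 2187(cos 90° + i sin 90°)
= 2187i


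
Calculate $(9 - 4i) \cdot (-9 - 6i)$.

(a1*a2 - b1*b2) + (a1*b2 + b1*a2)i
= (-81 - 24) + (-54 + 36)i
= -105 - 18i


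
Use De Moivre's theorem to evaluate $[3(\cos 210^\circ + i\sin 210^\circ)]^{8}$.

By De Moivre: z^n = r^n(cos(nθ) + i sin(nθ))
= 3^8(cos(8*210°) + i sin(8*210°))
= 6561(cos 240° + i sin 240°)
= -6561/2 - (6561*sqrt(3)/2)i


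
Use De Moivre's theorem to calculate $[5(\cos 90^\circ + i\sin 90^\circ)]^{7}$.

By De Moivre: z^n = r^n(cos(nθ) + i sin(nθ))
= 5^7(cos(7*90°) + i sin(7*90°))
= 78125(cos 270° + i sin 270°)
= -78125i


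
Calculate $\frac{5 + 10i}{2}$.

Divisor is real, so divide each part by 2:
= 5/2 + 5i


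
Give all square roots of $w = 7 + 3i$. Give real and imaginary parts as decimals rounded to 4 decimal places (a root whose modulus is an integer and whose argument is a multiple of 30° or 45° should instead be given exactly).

|w| = sqrt(58) ≈ 7.615773, arg(w) ≈ 23.198591°
Root modulus = sqrt(58)^(1/2) ≈ 2.759669
Root arguments: θ_k = (arg(w) + 360°k)/2 for k = 0, 1, ..., 1
Compute each root as (root modulus)(cos θ_k + i sin θ_k) using full-precision intermediates, then round to 4 decimal places.
Roots: 2.7033 + 0.5549i, -2.7033 - 0.5549i


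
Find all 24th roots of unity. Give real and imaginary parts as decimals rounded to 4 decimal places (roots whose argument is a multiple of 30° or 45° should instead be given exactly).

ω_k = e^(2πik/24) = cos(2πk/24) + i sin(2πk/24) for k = 0, 1, ..., 23
Roots: 1, 0.9659 + 0.2588i, sqrt(3)/2 + (1/2)i, sqrt(2)/2 + (sqrt(2)/2)i, 1/2 + (sqrt(3)/2)i, 0.2588 + 0.9659i, i, -0.2588 + 0.9659i, -1/2 + (sqrt(3)/2)i, -sqrt(2)/2 + (sqrt(2)/2)i, -sqrt(3)/2 + (1/2)i, -0.9659 + 0.2588i, -1, -0.9659 - 0.2588i, -sqrt(3)/2 - (1/2)i, -sqrt(2)/2 - (sqrt(2)/2)i, -1/2 - (sqrt(3)/2)i, -0.2588 - 0.9659i, -i, 0.2588 - 0.9659i, 1/2 - (sqrt(3)/2)i, sqrt(2)/2 - (sqrt(2)/2)i, sqrt(3)/2 - (1/2)i, 0.9659 - 0.2588i


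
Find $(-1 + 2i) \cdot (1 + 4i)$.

(a1*a2 - b1*b2) + (a1*b2 + b1*a2)i
= (-1 - 8) + (-4 + 2)i
= -9 - 2i


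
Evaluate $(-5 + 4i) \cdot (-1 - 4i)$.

(a1*a2 - b1*b2) + (a1*b2 + b1*a2)i
= (5 - (-16)) + (20 + (-4))i
= 21 + 16i


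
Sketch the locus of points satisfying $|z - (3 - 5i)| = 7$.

|z - z0| = r describes a circle centered at z0 with radius r
Here z0 = 3 - 5i and r = 7
Locus: Circle centered at (3, -5) with radius 7


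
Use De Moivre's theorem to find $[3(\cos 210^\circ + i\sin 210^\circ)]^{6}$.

By De Moivre: z^n = r^n(cos(nθ) + i sin(nθ))
= 3^6(cos(6*210°) + i sin(6*210°))
= 729(cos 180° + i sin 180°)
= -729


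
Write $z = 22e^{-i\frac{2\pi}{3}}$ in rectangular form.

a = r cos θ = 22 * -1/2 = -11
b = r sin θ = 22 * -sqrt(3)/2 = -11*sqrt(3)
z = -11 - 11*sqrt(3)i


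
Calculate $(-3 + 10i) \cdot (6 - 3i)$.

(a1*a2 - b1*b2) + (a1*b2 + b1*a2)i
= (-18 - (-30)) + (9 + 60)i
= 12 + 69i


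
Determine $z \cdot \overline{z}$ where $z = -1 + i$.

z * conjugate(z) = |z|^2 = a^2 + b^2
= (-1)^2 + 1^2 = 2


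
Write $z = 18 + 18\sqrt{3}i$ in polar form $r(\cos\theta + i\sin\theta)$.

r = |z| = sqrt(a^2 + b^2) = sqrt((18)^2 + (18*sqrt(3))^2) = sqrt(324 + 972) = sqrt(1296) = 36
θ = arctan(b/a) = arctan(31.1769/18) (quadrant-adjusted) = 60°
z = 36(cos 60° + i sin 60°)


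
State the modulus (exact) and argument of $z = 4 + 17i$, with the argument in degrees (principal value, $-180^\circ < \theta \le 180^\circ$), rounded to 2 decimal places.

|z| = sqrt(4^2 + 17^2) = sqrt(305)
arg(z) = arctan(b/a) = arctan(17/4) (quadrant-adjusted) = 76.76°


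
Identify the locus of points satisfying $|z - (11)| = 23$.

|z - z0| = r describes a circle centered at z0 with radius r
Here z0 = 11 and r = 23
Locus: Circle centered at (11, 0) with radius 23


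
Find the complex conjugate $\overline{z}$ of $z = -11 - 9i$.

If z = a + bi, then conjugate(z) = a - bi
conjugate(-11 - 9i) = -11 + 9i


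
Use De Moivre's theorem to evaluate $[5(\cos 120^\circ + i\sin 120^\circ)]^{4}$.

By De Moivre: z^n = r^n(cos(nθ) + i sin(nθ))
= 5^4(cos(4*120°) + i sin(4*120°))
= 625(cos 120° + i sin 120°)
= -625/2 + (625*sqrt(3)/2)i


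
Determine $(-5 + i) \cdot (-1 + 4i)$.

(a1*a2 - b1*b2) + (a1*b2 + b1*a2)i
= (5 - 4) + (-20 + (-1))i
= 1 - 21i


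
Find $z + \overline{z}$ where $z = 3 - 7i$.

z + conjugate(z) = (a + bi) + (a - bi) = 2a
= 2 * 3 = 6


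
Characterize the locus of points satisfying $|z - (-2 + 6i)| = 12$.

|z - z0| = r describes a circle centered at z0 with radius r
Here z0 = -2 + 6i and r = 12
Locus: Circle centered at (-2, 6) with radius 12


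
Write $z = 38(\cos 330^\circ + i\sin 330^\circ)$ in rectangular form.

a = r cos θ = 38 * sqrt(3)/2 = 19*sqrt(3)
b = r sin θ = 38 * -1/2 = -19
z = 19*sqrt(3) - 19i


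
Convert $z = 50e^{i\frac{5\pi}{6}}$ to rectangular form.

a = r cos θ = 50 * -sqrt(3)/2 = -25*sqrt(3)
b = r sin θ = 50 * 1/2 = 25
z = -25*sqrt(3) + 25i


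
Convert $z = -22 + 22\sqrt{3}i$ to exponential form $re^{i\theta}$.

r = |z| = sqrt((-22)^2 + (22*sqrt(3))^2) = sqrt(484 + 1452) = sqrt(1936) = 44
θ = arctan(b/a) = arctan(38.1051/-22) (quadrant-adjusted) = 120° = 2π/3
z = 44e^(i*2π/3)


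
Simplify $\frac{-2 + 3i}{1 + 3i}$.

Multiply numerator and denominator by conjugate (1 - 3i):
= (-2 + 3i)(1 - 3i) / (1^2 + 3^2)
= (7 + 9i) / 10
= 7/10 + (9/10)i


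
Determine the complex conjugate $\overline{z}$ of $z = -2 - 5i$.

If z = a + bi, then conjugate(z) = a - bi
conjugate(-2 - 5i) = -2 + 5i


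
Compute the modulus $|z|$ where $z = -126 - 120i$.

|z| = sqrt(a^2 + b^2) = sqrt((-126)^2 + (-120)^2) = sqrt(30276) = 174


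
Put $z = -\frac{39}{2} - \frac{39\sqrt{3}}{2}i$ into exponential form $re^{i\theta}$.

r = |z| = sqrt((-39/2)^2 + (-39*sqrt(3)/2)^2) = sqrt(1521/4 + 4563/4) = sqrt(1521) = 39
θ = arctan(b/a) = arctan(-33.775/-19.5) (quadrant-adjusted) = 240° = 4π/3
z = 39e^(i*4π/3)


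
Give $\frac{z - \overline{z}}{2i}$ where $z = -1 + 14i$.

z - conjugate(z) = 2bi
(z - conjugate(z))/(2i) = 2bi/(2i) = b = 14


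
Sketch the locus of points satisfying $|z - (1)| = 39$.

|z - z0| = r describes a circle centered at z0 with radius r
Here z0 = 1 and r = 39
Locus: Circle centered at (1, 0) with radius 39


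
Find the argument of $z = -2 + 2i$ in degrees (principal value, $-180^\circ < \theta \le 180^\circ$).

θ = arctan(b/a) = arctan(2/-2) (quadrant-adjusted) = 135°


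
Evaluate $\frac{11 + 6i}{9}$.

Divisor is real, so divide each part by 9:
= 11/9 + (2/3)i


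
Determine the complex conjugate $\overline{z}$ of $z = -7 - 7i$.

If z = a + bi, then conjugate(z) = a - bi
conjugate(-7 - 7i) = -7 + 7i


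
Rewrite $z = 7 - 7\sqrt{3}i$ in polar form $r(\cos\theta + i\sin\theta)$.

r = |z| = sqrt(a^2 + b^2) = sqrt((7)^2 + (-7*sqrt(3))^2) = sqrt(49 + 147) = sqrt(196) = 14
θ = arctan(b/a) = arctan(-12.1244/7) (quadrant-adjusted) = 300°
z = 14(cos 300° + i sin 300°)


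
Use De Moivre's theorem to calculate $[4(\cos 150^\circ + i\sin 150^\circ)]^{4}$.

By De Moivre: z^n = r^n(cos(nθ) + i sin(nθ))
= 4^4(cos(4*150°) + i sin(4*150°))
= 256(cos 240° + i sin 240°)
= -128 - 128*sqrt(3)i


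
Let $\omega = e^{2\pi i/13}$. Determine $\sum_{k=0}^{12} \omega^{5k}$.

Let ζ = ω^5 = e^(2πi·5/13). Since 13 ∤ 5, ζ ≠ 1.
Sum = Σ_{k=0}^{12} ζ^k = (ζ^13 - 1)/(ζ - 1) = (ω^{5·13} - 1)/(ζ - 1) = (1 - 1)/(ζ - 1) = 0


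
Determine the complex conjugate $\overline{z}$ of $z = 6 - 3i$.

If z = a + bi, then conjugate(z) = a - bi
conjugate(6 - 3i) = 6 + 3i


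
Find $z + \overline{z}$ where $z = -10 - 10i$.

z + conjugate(z) = (a + bi) + (a - bi) = 2a
= 2 * (-10) = -20


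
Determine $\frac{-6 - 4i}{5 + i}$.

Multiply numerator and denominator by conjugate (5 - i):
= (-6 - 4i)(5 - i) / (5^2 + 1^2)
= (-34 - 14i) / 26
Divide through by 2: (-17 - 7i) / 13
= -17/13 - (7/13)i


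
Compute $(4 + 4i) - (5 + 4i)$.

(4 - 5) + (4 - 4)i = -1


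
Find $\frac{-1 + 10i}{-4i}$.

Multiply numerator and denominator by conjugate (4i):
= (-1 + 10i)(4i) / (0^2 + (-4)^2)
= (-40 - 4i) / 16
Divide through by 4: (-10 - i) / 4
= -5/2 - (1/4)i


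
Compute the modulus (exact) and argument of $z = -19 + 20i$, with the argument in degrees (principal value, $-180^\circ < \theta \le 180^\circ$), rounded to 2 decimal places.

|z| = sqrt((-19)^2 + 20^2) = sqrt(761)
arg(z) = arctan(b/a) = arctan(20/-19) (quadrant-adjusted) = 133.53°


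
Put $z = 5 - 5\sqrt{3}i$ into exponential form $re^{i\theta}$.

r = |z| = sqrt((5)^2 + (-5*sqrt(3))^2) = sqrt(25 + 75) = sqrt(100) = 10
θ = arctan(b/a) = arctan(-8.6603/5) (quadrant-adjusted) = -60° = -π/3
z = 10e^(-i*π/3)


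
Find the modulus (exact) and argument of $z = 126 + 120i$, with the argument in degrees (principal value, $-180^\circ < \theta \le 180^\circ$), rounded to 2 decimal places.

|z| = sqrt(126^2 + 120^2) = 174
arg(z) = arctan(b/a) = arctan(120/126) (quadrant-adjusted) = 43.60°


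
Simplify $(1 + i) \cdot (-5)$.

(a1*a2 - b1*b2) + (a1*b2 + b1*a2)i
= (-5 - 0) + (0 + (-5))i
= -5 - 5i


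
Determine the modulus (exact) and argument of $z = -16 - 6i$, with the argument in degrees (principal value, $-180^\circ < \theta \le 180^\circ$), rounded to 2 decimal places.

|z| = sqrt((-16)^2 + (-6)^2) = sqrt(292)
arg(z) = arctan(b/a) = arctan(-6/-16) (quadrant-adjusted) = -159.44°


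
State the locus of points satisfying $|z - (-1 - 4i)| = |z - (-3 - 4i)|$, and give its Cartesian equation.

|z - z1| = |z - z2| means z is equidistant from z1 and z2,
i.e. the perpendicular bisector of the segment from (-1, -4) to (-3, -4) (midpoint (-2, -4)).
With z = x + yi, square both sides:
(x - (-1))^2 + (y - (-4))^2 = (x - (-3))^2 + (y - (-4))^2
The x^2 and y^2 terms cancel: -4x + 0y = 25 - 17 = 8
Simplify: x = -2
Locus: Perpendicular bisector of the segment from (-1, -4) to (-3, -4): the line x = -2


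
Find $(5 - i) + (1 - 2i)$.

(5 + 1) + (-1 + (-2))i = 6 - 3i


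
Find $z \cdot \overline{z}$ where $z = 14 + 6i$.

z * conjugate(z) = |z|^2 = a^2 + b^2
= 14^2 + 6^2 = 232


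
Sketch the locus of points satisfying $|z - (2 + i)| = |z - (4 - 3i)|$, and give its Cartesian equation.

|z - z1| = |z - z2| means z is equidistant from z1 and z2,
i.e. the perpendicular bisector of the segment from (2, 1) to (4, -3) (midpoint (3, -1)).
With z = x + yi, square both sides:
(x - 2)^2 + (y - 1)^2 = (x - 4)^2 + (y - (-3))^2
The x^2 and y^2 terms cancel: 4x + (-8)y = 25 - 5 = 20
Simplify: x - 2y = 5
Locus: Perpendicular bisector of the segment from (2, 1) to (4, -3): the line x - 2y = 5


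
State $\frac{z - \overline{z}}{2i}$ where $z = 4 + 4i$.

z - conjugate(z) = 2bi
(z - conjugate(z))/(2i) = 2bi/(2i) = b = 4


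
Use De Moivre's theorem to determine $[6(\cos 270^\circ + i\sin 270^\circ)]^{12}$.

By De Moivre: z^n = r^n(cos(nθ) + i sin(nθ))
= 6^12(cos(12*270°) + i sin(12*270°))
= 2176782336(cos 0° + i sin 0°)
= 2176782336


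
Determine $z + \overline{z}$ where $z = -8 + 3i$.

z + conjugate(z) = (a + bi) + (a - bi) = 2a
= 2 * (-8) = -16


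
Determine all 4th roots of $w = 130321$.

|w| = 130321, arg(w) = 0°
Root modulus = 130321^(1/4) = 19
Root arguments: θ_k = (0° + 360°k)/4 for k = 0, 1, ..., 3
Roots: 19, 19i, -19, -19i


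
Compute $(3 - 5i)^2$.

(a + bi)^2 = a^2 - b^2 + 2abi
= 3^2 - (-5)^2 + 2*3*(-5)i
= -16 - 30i


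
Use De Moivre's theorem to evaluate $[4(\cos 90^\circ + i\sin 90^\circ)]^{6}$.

By De Moivre: z^n = r^n(cos(nθ) + i sin(nθ))
= 4^6(cos(6*90°) + i sin(6*90°))
= 4096(cos 180° + i sin 180°)
= -4096


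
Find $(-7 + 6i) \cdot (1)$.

(a1*a2 - b1*b2) + (a1*b2 + b1*a2)i
= (-7 - 0) + (0 + 6)i
= -7 + 6i


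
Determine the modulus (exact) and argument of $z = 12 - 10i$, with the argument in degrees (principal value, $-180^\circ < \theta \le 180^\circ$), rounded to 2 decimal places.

|z| = sqrt(12^2 + (-10)^2) = sqrt(244)
arg(z) = arctan(b/a) = arctan(-10/12) (quadrant-adjusted) = -39.81°


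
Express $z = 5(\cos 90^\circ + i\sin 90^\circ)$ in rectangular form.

a = r cos θ = 5 * 0 = 0
b = r sin θ = 5 * 1 = 5
z = 5i


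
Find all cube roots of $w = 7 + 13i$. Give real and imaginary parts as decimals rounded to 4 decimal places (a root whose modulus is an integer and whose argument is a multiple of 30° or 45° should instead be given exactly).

|w| = sqrt(218) ≈ 14.764823, arg(w) ≈ 61.699244°
Root modulus = sqrt(218)^(1/3) ≈ 2.453255
Root arguments: θ_k = (arg(w) + 360°k)/3 for k = 0, 1, ..., 2
Compute each root as (root modulus)(cos θ_k + i sin θ_k) using full-precision intermediates, then round to 4 decimal places.
Roots: 2.2969 + 0.8618i, -1.8948 + 1.5583i, -0.4021 - 2.4201i


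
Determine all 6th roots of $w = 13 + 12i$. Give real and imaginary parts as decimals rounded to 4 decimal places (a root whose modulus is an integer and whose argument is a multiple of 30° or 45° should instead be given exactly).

|w| = sqrt(313) ≈ 17.691806, arg(w) ≈ 42.709390°
Root modulus = sqrt(313)^(1/6) ≈ 1.614217
Root arguments: θ_k = (arg(w) + 360°k)/6 for k = 0, 1, ..., 5
Compute each root as (root modulus)(cos θ_k + i sin θ_k) using full-precision intermediates, then round to 4 decimal places.
Roots: 1.6018 + 0.2000i, 0.6277 + 1.4872i, -0.9741 + 1.2872i, -1.6018 - 0.2000i, -0.6277 - 1.4872i, 0.9741 - 1.2872i


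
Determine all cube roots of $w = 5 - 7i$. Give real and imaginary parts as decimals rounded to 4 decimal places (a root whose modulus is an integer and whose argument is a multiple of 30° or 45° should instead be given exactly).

|w| = sqrt(74) ≈ 8.602325, arg(w) ≈ 305.537678°
Root modulus = sqrt(74)^(1/3) ≈ 2.048984
Root arguments: θ_k = (arg(w) + 360°k)/3 for k = 0, 1, ..., 2
Compute each root as (root modulus)(cos θ_k + i sin θ_k) using full-precision intermediates, then round to 4 decimal places.
Roots: -0.4206 + 2.0053i, -1.5264 - 1.3669i, 1.9470 - 0.6384i


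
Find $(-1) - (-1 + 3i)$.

(-1 - (-1)) + (0 - 3)i = -3i


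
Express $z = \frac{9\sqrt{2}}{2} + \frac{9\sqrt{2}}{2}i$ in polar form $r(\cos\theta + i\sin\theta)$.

r = |z| = sqrt(a^2 + b^2) = sqrt((9*sqrt(2)/2)^2 + (9*sqrt(2)/2)^2) = sqrt(81/2 + 81/2) = sqrt(81) = 9
θ = arctan(b/a) = arctan(6.364/6.364) (quadrant-adjusted) = 45°
z = 9(cos 45° + i sin 45°)


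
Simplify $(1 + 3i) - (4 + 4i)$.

(1 - 4) + (3 - 4)i = -3 - i


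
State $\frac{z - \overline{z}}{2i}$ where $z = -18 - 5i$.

z - conjugate(z) = 2bi
(z - conjugate(z))/(2i) = 2bi/(2i) = b = -5


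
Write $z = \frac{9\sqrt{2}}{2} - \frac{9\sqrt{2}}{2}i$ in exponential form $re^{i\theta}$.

r = |z| = sqrt((9*sqrt(2)/2)^2 + (-9*sqrt(2)/2)^2) = sqrt(81/2 + 81/2) = sqrt(81) = 9
θ = arctan(b/a) = arctan(-6.364/6.364) (quadrant-adjusted) = -45° = -π/4
z = 9e^(-i*π/4)


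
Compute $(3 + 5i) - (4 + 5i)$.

(3 - 4) + (5 - 5)i = -1


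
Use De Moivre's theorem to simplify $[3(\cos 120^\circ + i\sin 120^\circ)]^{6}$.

By De Moivre: z^n = r^n(cos(nθ) + i sin(nθ))
= 3^6(cos(6*120°) + i sin(6*120°))
= 729(cos 0° + i sin 0°)
= 729


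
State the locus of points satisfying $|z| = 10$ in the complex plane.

|z| = 10 means sqrt(x^2 + y^2) = 10
This is a circle of radius 10 centered at the origin


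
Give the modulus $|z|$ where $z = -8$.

|z| = sqrt(a^2 + b^2) = sqrt((-8)^2 + 0^2) = sqrt(64) = 8


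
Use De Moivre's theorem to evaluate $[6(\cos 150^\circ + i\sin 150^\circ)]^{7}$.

By De Moivre: z^n = r^n(cos(nθ) + i sin(nθ))
= 6^7(cos(7*150°) + i sin(7*150°))
= 279936(cos 330° + i sin 330°)
= 139968*sqrt(3) - 139968i


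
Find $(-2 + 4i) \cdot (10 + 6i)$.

(a1*a2 - b1*b2) + (a1*b2 + b1*a2)i
= (-20 - 24) + (-12 + 40)i
= -44 + 28i


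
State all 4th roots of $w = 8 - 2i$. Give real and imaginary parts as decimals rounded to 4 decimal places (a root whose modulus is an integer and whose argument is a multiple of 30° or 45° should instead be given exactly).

|w| = sqrt(68) ≈ 8.246211, arg(w) ≈ 345.963757°
Root modulus = sqrt(68)^(1/4) ≈ 1.694586
Root arguments: θ_k = (arg(w) + 360°k)/4 for k = 0, 1, ..., 3
Compute each root as (root modulus)(cos θ_k + i sin θ_k) using full-precision intermediates, then round to 4 decimal places.
Roots: 0.1037 + 1.6914i, -1.6914 + 0.1037i, -0.1037 - 1.6914i, 1.6914 - 0.1037i


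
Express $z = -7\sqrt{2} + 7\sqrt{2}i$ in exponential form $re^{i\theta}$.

r = |z| = sqrt((-7*sqrt(2))^2 + (7*sqrt(2))^2) = sqrt(98 + 98) = sqrt(196) = 14
θ = arctan(b/a) = arctan(9.8995/-9.8995) (quadrant-adjusted) = 135° = 3π/4
z = 14e^(i*3π/4)


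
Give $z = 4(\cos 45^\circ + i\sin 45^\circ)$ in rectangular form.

a = r cos θ = 4 * sqrt(2)/2 = 2*sqrt(2)
b = r sin θ = 4 * sqrt(2)/2 = 2*sqrt(2)
z = 2*sqrt(2) + 2*sqrt(2)i


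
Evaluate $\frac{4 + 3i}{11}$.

Divisor is real, so divide each part by 11:
= 4/11 + (3/11)i


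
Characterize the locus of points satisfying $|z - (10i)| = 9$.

|z - z0| = r describes a circle centered at z0 with radius r
Here z0 = 10i and r = 9
Locus: Circle centered at (0, 10) with radius 9


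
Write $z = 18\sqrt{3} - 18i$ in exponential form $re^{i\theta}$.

r = |z| = sqrt((18*sqrt(3))^2 + (-18)^2) = sqrt(972 + 324) = sqrt(1296) = 36
θ = arctan(b/a) = arctan(-18/31.1769) (quadrant-adjusted) = -30° = -π/6
z = 36e^(-i*π/6)


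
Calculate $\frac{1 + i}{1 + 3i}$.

Multiply numerator and denominator by conjugate (1 - 3i):
= (1 + i)(1 - 3i) / (1^2 + 3^2)
= (4 - 2i) / 10
Divide through by 2: (2 - i) / 5
= 2/5 - (1/5)i


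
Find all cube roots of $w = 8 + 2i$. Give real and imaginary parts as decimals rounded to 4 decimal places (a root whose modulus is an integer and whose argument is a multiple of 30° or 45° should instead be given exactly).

|w| = sqrt(68) ≈ 8.246211, arg(w) ≈ 14.036243°
Root modulus = sqrt(68)^(1/3) ≈ 2.020311
Root arguments: θ_k = (arg(w) + 360°k)/3 for k = 0, 1, ..., 2
Compute each root as (root modulus)(cos θ_k + i sin θ_k) using full-precision intermediates, then round to 4 decimal places.
Roots: 2.0136 + 0.1648i, -1.1495 + 1.6614i, -0.8641 - 1.8262i


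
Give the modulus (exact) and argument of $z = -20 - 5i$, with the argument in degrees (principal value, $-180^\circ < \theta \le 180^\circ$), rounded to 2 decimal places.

|z| = sqrt((-20)^2 + (-5)^2) = sqrt(425)
arg(z) = arctan(b/a) = arctan(-5/-20) (quadrant-adjusted) = -165.96°


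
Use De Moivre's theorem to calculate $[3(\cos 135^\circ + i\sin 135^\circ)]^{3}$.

By De Moivre: z^n = r^n(cos(nθ) + i sin(nθ))
= 3^3(cos(3*135°) + i sin(3*135°))
= 27(cos 45° + i sin 45°)
= 27*sqrt(2)/2 + (27*sqrt(2)/2)i


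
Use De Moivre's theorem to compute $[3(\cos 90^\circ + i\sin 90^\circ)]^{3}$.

By De Moivre: z^n = r^n(cos(nθ) + i sin(nθ))
= 3^3(cos(3*90°) + i sin(3*90°))
= 27(cos 270° + i sin 270°)
= -27i


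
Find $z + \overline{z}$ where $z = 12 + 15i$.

z + conjugate(z) = (a + bi) + (a - bi) = 2a
= 2 * 12 = 24


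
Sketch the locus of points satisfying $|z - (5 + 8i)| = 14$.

|z - z0| = r describes a circle centered at z0 with radius r
Here z0 = 5 + 8i and r = 14
Locus: Circle centered at (5, 8) with radius 14


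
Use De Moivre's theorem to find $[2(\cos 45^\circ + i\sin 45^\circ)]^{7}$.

By De Moivre: z^n = r^n(cos(nθ) + i sin(nθ))
= 2^7(cos(7*45°) + i sin(7*45°))
= 128(cos 315° + i sin 315°)
= 64*sqrt(2) - 64*sqrt(2)i


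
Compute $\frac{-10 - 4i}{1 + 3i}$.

Multiply numerator and denominator by conjugate (1 - 3i):
= (-10 - 4i)(1 - 3i) / (1^2 + 3^2)
= (-22 + 26i) / 10
Divide through by 2: (-11 + 13i) / 5
= -11/5 + (13/5)i


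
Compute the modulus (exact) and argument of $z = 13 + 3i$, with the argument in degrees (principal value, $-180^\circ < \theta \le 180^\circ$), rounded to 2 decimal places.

|z| = sqrt(13^2 + 3^2) = sqrt(178)
arg(z) = arctan(b/a) = arctan(3/13) (quadrant-adjusted) = 12.99°


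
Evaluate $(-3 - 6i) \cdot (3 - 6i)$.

(a1*a2 - b1*b2) + (a1*b2 + b1*a2)i
= (-9 - 36) + (18 + (-18))i
= -45


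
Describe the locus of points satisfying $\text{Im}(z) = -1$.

Im(z) = y where z = x + yi; the equation y = -1 is satisfied by all points with that y-coordinate
Locus: Horizontal line y = -1


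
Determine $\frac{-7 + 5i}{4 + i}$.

Multiply numerator and denominator by conjugate (4 - i):
= (-7 + 5i)(4 - i) / (4^2 + 1^2)
= (-23 + 27i) / 17
= -23/17 + (27/17)i


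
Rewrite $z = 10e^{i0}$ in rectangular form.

a = r cos θ = 10 * 1 = 10
b = r sin θ = 10 * 0 = 0
z = 10


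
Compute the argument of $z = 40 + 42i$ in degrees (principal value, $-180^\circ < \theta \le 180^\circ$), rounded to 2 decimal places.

θ = arctan(b/a) = arctan(42/40) (quadrant-adjusted) = 46.40°


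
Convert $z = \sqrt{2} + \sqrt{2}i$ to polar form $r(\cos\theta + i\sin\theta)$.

r = |z| = sqrt(a^2 + b^2) = sqrt((sqrt(2))^2 + (sqrt(2))^2) = sqrt(2 + 2) = sqrt(4) = 2
θ = arctan(b/a) = arctan(1.4142/1.4142) (quadrant-adjusted) = 45°
z = 2(cos 45° + i sin 45°)


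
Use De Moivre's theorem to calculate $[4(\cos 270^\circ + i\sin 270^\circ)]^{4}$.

By De Moivre: z^n = r^n(cos(nθ) + i sin(nθ))
= 4^4(cos(4*270°) + i sin(4*270°))
= 256(cos 0° + i sin 0°)
= 256


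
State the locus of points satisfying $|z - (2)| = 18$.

|z - z0| = r describes a circle centered at z0 with radius r
Here z0 = 2 and r = 18
Locus: Circle centered at (2, 0) with radius 18


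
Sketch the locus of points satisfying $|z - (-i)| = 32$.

|z - z0| = r describes a circle centered at z0 with radius r
Here z0 = -i and r = 32
Locus: Circle centered at (0, -1) with radius 32


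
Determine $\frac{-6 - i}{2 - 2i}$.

Multiply numerator and denominator by conjugate (2 + 2i):
= (-6 - i)(2 + 2i) / (2^2 + (-2)^2)
= (-10 - 14i) / 8
Divide through by 2: (-5 - 7i) / 4
= -5/4 - (7/4)i


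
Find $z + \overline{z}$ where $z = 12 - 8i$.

z + conjugate(z) = (a + bi) + (a - bi) = 2a
= 2 * 12 = 24


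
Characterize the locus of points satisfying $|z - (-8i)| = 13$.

|z - z0| = r describes a circle centered at z0 with radius r
Here z0 = -8i and r = 13
Locus: Circle centered at (0, -8) with radius 13


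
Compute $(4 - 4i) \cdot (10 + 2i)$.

(a1*a2 - b1*b2) + (a1*b2 + b1*a2)i
= (40 - (-8)) + (8 + (-40))i
= 48 - 32i


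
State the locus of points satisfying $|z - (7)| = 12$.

|z - z0| = r describes a circle centered at z0 with radius r
Here z0 = 7 and r = 12
Locus: Circle centered at (7, 0) with radius 12


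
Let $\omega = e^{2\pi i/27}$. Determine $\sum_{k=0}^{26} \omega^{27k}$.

Since 27 divides 27, ω^27 = (ω^27)^1 = 1^1 = 1, so every term is 1.
Sum = 27 · 1 = 27


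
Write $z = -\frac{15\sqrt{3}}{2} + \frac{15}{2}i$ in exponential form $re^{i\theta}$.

r = |z| = sqrt((-15*sqrt(3)/2)^2 + (15/2)^2) = sqrt(675/4 + 225/4) = sqrt(225) = 15
θ = arctan(b/a) = arctan(7.5/-12.9904) (quadrant-adjusted) = 150° = 5π/6
z = 15e^(i*5π/6)


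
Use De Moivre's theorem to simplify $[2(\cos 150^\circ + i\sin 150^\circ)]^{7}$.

By De Moivre: z^n = r^n(cos(nθ) + i sin(nθ))
= 2^7(cos(7*150°) + i sin(7*150°))
= 128(cos 330° + i sin 330°)
= 64*sqrt(3) - 64i


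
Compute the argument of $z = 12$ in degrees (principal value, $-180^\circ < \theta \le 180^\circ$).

b = 0 and a > 0, so z lies on the positive real axis: θ = 0°


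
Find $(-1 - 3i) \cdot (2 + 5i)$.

(a1*a2 - b1*b2) + (a1*b2 + b1*a2)i
= (-2 - (-15)) + (-5 + (-6))i
= 13 - 11i


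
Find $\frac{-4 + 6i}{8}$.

Divisor is real, so divide each part by 8:
= -1/2 + (3/4)i


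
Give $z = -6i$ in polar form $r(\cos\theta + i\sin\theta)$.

r = |z| = sqrt(a^2 + b^2) = sqrt((0)^2 + (-6)^2) = sqrt(0 + 36) = sqrt(36) = 6
a = 0 and b < 0, so z lies on the negative imaginary axis: θ = 270°
z = 6(cos 270° + i sin 270°)


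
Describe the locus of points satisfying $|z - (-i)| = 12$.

|z - z0| = r describes a circle centered at z0 with radius r
Here z0 = -i and r = 12
Locus: Circle centered at (0, -1) with radius 12


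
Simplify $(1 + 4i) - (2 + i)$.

(1 - 2) + (4 - 1)i = -1 + 3i


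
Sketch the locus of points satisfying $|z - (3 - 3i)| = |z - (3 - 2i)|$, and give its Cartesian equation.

|z - z1| = |z - z2| means z is equidistant from z1 and z2,
i.e. the perpendicular bisector of the segment from (3, -3) to (3, -2) (midpoint (3, -5/2)).
With z = x + yi, square both sides:
(x - 3)^2 + (y - (-3))^2 = (x - 3)^2 + (y - (-2))^2
The x^2 and y^2 terms cancel: 0x + 2y = 13 - 18 = -5
Simplify: y = -5/2
Locus: Perpendicular bisector of the segment from (3, -3) to (3, -2): the line y = -5/2


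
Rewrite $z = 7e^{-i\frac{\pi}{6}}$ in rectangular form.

a = r cos θ = 7 * sqrt(3)/2 = 7*sqrt(3)/2
b = r sin θ = 7 * -1/2 = -7/2
z = 7*sqrt(3)/2 - (7/2)i


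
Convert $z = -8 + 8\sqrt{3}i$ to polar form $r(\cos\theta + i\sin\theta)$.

r = |z| = sqrt(a^2 + b^2) = sqrt((-8)^2 + (8*sqrt(3))^2) = sqrt(64 + 192) = sqrt(256) = 16
θ = arctan(b/a) = arctan(13.8564/-8) (quadrant-adjusted) = 120°
z = 16(cos 120° + i sin 120°)


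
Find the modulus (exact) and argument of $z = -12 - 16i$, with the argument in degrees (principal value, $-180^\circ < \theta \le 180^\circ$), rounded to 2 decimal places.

|z| = sqrt((-12)^2 + (-16)^2) = 20
arg(z) = arctan(b/a) = arctan(-16/-12) (quadrant-adjusted) = -126.87°


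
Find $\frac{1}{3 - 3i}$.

Multiply numerator and denominator by conjugate (3 + 3i):
= (1)(3 + 3i) / (3^2 + (-3)^2)
= (3 + 3i) / 18
Divide through by 3: (1 + i) / 6
= 1/6 + (1/6)i


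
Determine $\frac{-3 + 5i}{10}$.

Divisor is real, so divide each part by 10:
= -3/10 + (1/2)i


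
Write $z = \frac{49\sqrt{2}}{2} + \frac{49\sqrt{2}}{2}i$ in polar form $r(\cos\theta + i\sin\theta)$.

r = |z| = sqrt(a^2 + b^2) = sqrt((49*sqrt(2)/2)^2 + (49*sqrt(2)/2)^2) = sqrt(2401/2 + 2401/2) = sqrt(2401) = 49
θ = arctan(b/a) = arctan(34.6482/34.6482) (quadrant-adjusted) = 45°
z = 49(cos 45° + i sin 45°)


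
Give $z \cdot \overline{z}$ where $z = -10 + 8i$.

z * conjugate(z) = |z|^2 = a^2 + b^2
= (-10)^2 + 8^2 = 164


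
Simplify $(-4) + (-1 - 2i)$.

(-4 + (-1)) + (0 + (-2))i = -5 - 2i


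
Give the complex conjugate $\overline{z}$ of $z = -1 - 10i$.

If z = a + bi, then conjugate(z) = a - bi
conjugate(-1 - 10i) = -1 + 10i


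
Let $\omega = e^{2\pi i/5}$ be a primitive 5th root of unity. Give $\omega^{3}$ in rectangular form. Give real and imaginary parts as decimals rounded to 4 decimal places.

ω^3 = e^(2πi·3/5) = e^(i·6π/5)
= cos(6π/5) + i sin(6π/5)
= -0.8090 - 0.5878i


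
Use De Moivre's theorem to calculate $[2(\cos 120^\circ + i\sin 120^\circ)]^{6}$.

By De Moivre: z^n = r^n(cos(nθ) + i sin(nθ))
= 2^6(cos(6*120°) + i sin(6*120°))
= 64(cos 0° + i sin 0°)
= 64


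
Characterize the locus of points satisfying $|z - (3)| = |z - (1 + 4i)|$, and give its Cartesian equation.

|z - z1| = |z - z2| means z is equidistant from z1 and z2,
i.e. the perpendicular bisector of the segment from (3, 0) to (1, 4) (midpoint (2, 2)).
With z = x + yi, square both sides:
(x - 3)^2 + (y - 0)^2 = (x - 1)^2 + (y - 4)^2
The x^2 and y^2 terms cancel: -4x + 8y = 17 - 9 = 8
Simplify: x - 2y = -2
Locus: Perpendicular bisector of the segment from (3, 0) to (1, 4): the line x - 2y = -2


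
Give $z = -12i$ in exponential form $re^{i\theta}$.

r = |z| = sqrt((0)^2 + (-12)^2) = sqrt(0 + 144) = sqrt(144) = 12
a = 0 and b < 0, so z lies on the negative imaginary axis: θ = -90° = -π/2
z = 12e^(-i*π/2)


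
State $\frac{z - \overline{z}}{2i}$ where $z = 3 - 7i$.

z - conjugate(z) = 2bi
(z - conjugate(z))/(2i) = 2bi/(2i) = b = -7


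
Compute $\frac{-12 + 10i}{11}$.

Divisor is real, so divide each part by 11:
= -12/11 + (10/11)i


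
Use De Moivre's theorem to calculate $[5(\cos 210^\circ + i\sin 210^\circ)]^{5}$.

By De Moivre: z^n = r^n(cos(nθ) + i sin(nθ))
= 5^5(cos(5*210°) + i sin(5*210°))
= 3125(cos 330° + i sin 330°)
= 3125*sqrt(3)/2 - (3125/2)i


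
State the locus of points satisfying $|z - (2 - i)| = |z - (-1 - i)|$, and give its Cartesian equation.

|z - z1| = |z - z2| means z is equidistant from z1 and z2,
i.e. the perpendicular bisector of the segment from (2, -1) to (-1, -1) (midpoint (1/2, -1)).
With z = x + yi, square both sides:
(x - 2)^2 + (y - (-1))^2 = (x - (-1))^2 + (y - (-1))^2
The x^2 and y^2 terms cancel: -6x + 0y = 2 - 5 = -3
Simplify: x = 1/2
Locus: Perpendicular bisector of the segment from (2, -1) to (-1, -1): the line x = 1/2
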